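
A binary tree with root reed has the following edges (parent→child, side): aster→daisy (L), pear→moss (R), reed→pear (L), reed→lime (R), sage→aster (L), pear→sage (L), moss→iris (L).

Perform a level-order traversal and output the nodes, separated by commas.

reed, pear, lime, sage, moss, aster, iris, daisy

Level-order visits nodes level by level from the root, left to right within each level.
Level 0: reed
Level 1: pear, lime
Level 2: sage, moss
Level 3: aster, iris
Level 4: daisy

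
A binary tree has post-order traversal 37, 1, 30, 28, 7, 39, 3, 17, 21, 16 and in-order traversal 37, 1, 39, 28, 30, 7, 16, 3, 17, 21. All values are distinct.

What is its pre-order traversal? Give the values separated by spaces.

16 39 1 37 7 28 30 21 17 3

The last element of post-order is the root; it splits in-order into left and right subtrees.
Root 16: left subtree has 6 nodes {37, 1, 39, 28, 30, 7}, right has 3 {3, 17, 21}.
  Root 39: left subtree has 2 nodes {37, 1}, right has 3 {28, 30, 7}.
    Root 1: left subtree has 1 node {37}, right has 0 { }.
    Root 7: left subtree has 2 nodes {28, 30}, right has 0 { }.
      Root 28: left subtree has 0 nodes { }, right has 1 {30}.
  Root 21: left subtree has 2 nodes {3, 17}, right has 0 { }.
    Root 17: left subtree has 1 node {3}, right has 0 { }.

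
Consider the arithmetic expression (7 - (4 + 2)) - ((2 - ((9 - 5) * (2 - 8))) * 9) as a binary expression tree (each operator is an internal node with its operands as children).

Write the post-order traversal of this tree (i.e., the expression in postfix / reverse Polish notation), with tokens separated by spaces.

7 4 2 + - 2 9 5 - 2 8 - * - 9 * -

Post-order on an expression tree gives postfix notation: for each operator, emit left operand, right operand, then the operator.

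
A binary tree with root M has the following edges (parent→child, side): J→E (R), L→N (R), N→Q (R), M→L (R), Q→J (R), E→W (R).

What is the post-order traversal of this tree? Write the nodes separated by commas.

W, E, J, Q, N, L, M

Post-order visits the left subtree, then the right subtree, then the node.
At M: no left child.
At M: go right to L.
  At L: no left child.
  At L: go right to N.
    At N: no left child.
    At N: go right to Q.
      At Q: no left child.
      At Q: go right to J.
        At J: no left child.
        At J: go right to E.
          At E: no left child.
          At E: go right to W.
            W is a leaf — visit W.
          Visit E.
        Visit J.
      Visit Q.
    Visit N.
  Visit L.
Visit M.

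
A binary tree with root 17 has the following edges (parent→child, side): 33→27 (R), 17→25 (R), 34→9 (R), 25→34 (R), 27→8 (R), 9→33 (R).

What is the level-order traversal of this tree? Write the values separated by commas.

Level-order visits nodes level by level from the root, left to right within each level.
Level 0: 17
Level 1: 25
Level 2: 34
Level 3: 9
Level 4: 33
Level 5: 27
Level 6: 8

17, 25, 34, 9, 33, 27, 8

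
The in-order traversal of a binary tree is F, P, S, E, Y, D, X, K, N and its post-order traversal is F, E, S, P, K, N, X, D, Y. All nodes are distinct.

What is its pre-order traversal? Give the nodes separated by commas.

Y, P, F, S, E, D, X, N, K

The last element of post-order is the root; it splits in-order into left and right subtrees.
Root Y: left subtree has 4 nodes {F, P, S, E}, right has 4 {D, X, K, N}.
  Root P: left subtree has 1 node {F}, right has 2 {S, E}.
    Root S: left subtree has 0 nodes { }, right has 1 {E}.
  Root D: left subtree has 0 nodes { }, right has 3 {X, K, N}.
    Root X: left subtree has 0 nodes { }, right has 2 {K, N}.
      Root N: left subtree has 1 node {K}, right has 0 { }.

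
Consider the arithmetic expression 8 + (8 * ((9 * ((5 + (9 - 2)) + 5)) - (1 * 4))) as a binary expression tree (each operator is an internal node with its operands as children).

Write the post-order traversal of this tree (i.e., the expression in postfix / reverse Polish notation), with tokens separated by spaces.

8 8 9 5 9 2 - + 5 + * 1 4 * - * +

Post-order on an expression tree gives postfix notation: for each operator, emit left operand, right operand, then the operator.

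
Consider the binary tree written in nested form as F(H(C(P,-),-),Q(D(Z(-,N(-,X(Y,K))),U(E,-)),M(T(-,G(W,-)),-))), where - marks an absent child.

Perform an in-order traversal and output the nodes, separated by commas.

P, C, H, F, Z, N, Y, X, K, D, E, U, Q, T, W, G, M

In-order visits the left subtree, then the node, then the right subtree.
At F: go left to H.
  At H: go left to C.
    At C: go left to P.
      P is a leaf — visit P.
    Visit C.
    At C: no right child.
  Visit H.
  At H: no right child.
Visit F.
At F: go right to Q.
  At Q: go left to D.
    At D: go left to Z.
      At Z: no left child.
      Visit Z.
      At Z: go right to N.
        At N: no left child.
        Visit N.
        At N: go right to X.
          At X: go left to Y.
            Y is a leaf — visit Y.
          Visit X.
          At X: go right to K.
            K is a leaf — visit K.
    Visit D.
    At D: go right to U.
      At U: go left to E.
        E is a leaf — visit E.
      Visit U.
      At U: no right child.
  Visit Q.
  At Q: go right to M.
    At M: go left to T.
      At T: no left child.
      Visit T.
      At T: go right to G.
        At G: go left to W.
          W is a leaf — visit W.
        Visit G.
        At G: no right child.
    Visit M.
    At M: no right child.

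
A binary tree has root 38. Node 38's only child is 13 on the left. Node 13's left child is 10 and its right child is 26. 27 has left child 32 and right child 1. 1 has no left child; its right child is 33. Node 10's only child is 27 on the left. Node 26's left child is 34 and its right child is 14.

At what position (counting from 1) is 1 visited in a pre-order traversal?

Pre-order visits the node, then its left subtree, then its right subtree.
Visit 38.
At 38: go left to 13.
  Visit 13.
  At 13: go left to 10.
    Visit 10.
    At 10: go left to 27.
      Visit 27.
      At 27: go left to 32.
        32 is a leaf — visit 32.
      At 27: go right to 1.
        Visit 1.
        At 1: no left child.
        At 1: go right to 33.
          33 is a leaf — visit 33.
    At 10: no right child.
  At 13: go right to 26.
    Visit 26.
    At 26: go left to 34.
      34 is a leaf — visit 34.
    At 26: go right to 14.
      14 is a leaf — visit 14.
At 38: no right child.
Full pre-order sequence: 38, 13, 10, 27, 32, 1, 33, 26, 34, 14.

6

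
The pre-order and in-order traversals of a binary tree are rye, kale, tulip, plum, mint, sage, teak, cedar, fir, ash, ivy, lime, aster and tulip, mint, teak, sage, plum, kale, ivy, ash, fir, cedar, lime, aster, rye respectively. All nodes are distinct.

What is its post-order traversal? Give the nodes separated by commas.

teak, sage, mint, plum, tulip, ivy, ash, fir, aster, lime, cedar, kale, rye

The first element of pre-order is the root; it splits in-order into left and right subtrees.
Root rye: left subtree has 12 nodes {tulip, mint, teak, sage, plum, kale, ivy, ash, fir, cedar, lime, aster}, right has 0 { }.
  Root kale: left subtree has 5 nodes {tulip, mint, teak, sage, plum}, right has 6 {ivy, ash, fir, cedar, lime, aster}.
    Root tulip: left subtree has 0 nodes { }, right has 4 {mint, teak, sage, plum}.
      Root plum: left subtree has 3 nodes {mint, teak, sage}, right has 0 { }.
        Root mint: left subtree has 0 nodes { }, right has 2 {teak, sage}.
          Root sage: left subtree has 1 node {teak}, right has 0 { }.
    Root cedar: left subtree has 3 nodes {ivy, ash, fir}, right has 2 {lime, aster}.
      Root fir: left subtree has 2 nodes {ivy, ash}, right has 0 { }.
        Root ash: left subtree has 1 node {ivy}, right has 0 { }.
      Root lime: left subtree has 0 nodes { }, right has 1 {aster}.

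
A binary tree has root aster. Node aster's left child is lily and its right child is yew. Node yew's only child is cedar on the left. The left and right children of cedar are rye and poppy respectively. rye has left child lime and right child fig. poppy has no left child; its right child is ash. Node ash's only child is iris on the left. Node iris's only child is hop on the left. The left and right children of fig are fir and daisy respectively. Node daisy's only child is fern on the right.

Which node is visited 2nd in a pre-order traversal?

Pre-order visits the node, then its left subtree, then its right subtree.
Visit aster.
At aster: go left to lily.
  lily is a leaf — visit lily.
At aster: go right to yew.
  Visit yew.
  At yew: go left to cedar.
    Visit cedar.
    At cedar: go left to rye.
      Visit rye.
      At rye: go left to lime.
        lime is a leaf — visit lime.
      At rye: go right to fig.
        Visit fig.
        At fig: go left to fir.
          fir is a leaf — visit fir.
        At fig: go right to daisy.
          Visit daisy.
          At daisy: no left child.
          At daisy: go right to fern.
            fern is a leaf — visit fern.
    At cedar: go right to poppy.
      Visit poppy.
      At poppy: no left child.
      At poppy: go right to ash.
        Visit ash.
        At ash: go left to iris.
          Visit iris.
          At iris: go left to hop.
            hop is a leaf — visit hop.
          At iris: no right child.
        At ash: no right child.
  At yew: no right child.
Full pre-order sequence: aster, lily, yew, cedar, rye, lime, fig, fir, daisy, fern, poppy, ash, iris, hop.

lily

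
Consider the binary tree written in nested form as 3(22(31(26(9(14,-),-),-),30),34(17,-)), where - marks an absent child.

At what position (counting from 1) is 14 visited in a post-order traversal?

1

Post-order visits the left subtree, then the right subtree, then the node.
At 3: go left to 22.
  At 22: go left to 31.
    At 31: go left to 26.
      At 26: go left to 9.
        At 9: go left to 14.
          14 is a leaf — visit 14.
        At 9: no right child.
        Visit 9.
      At 26: no right child.
      Visit 26.
    At 31: no right child.
    Visit 31.
  At 22: go right to 30.
    30 is a leaf — visit 30.
  Visit 22.
At 3: go right to 34.
  At 34: go left to 17.
    17 is a leaf — visit 17.
  At 34: no right child.
  Visit 34.
Visit 3.
Full post-order sequence: 14, 9, 26, 31, 30, 22, 17, 34, 3.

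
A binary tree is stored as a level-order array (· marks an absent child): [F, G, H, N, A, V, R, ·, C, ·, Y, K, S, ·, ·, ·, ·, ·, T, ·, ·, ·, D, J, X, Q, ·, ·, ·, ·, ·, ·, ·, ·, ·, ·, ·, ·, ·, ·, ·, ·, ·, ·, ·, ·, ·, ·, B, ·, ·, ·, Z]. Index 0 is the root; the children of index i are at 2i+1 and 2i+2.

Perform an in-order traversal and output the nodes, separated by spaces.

In-order visits the left subtree, then the node, then the right subtree.
At F: go left to G.
  At G: go left to N.
    At N: no left child.
    Visit N.
    At N: go right to C.
      At C: no left child.
      Visit C.
      At C: go right to T.
        T is a leaf — visit T.
  Visit G.
  At G: go right to A.
    At A: no left child.
    Visit A.
    At A: go right to Y.
      At Y: no left child.
      Visit Y.
      At Y: go right to D.
        D is a leaf — visit D.
Visit F.
At F: go right to H.
  At H: go left to V.
    At V: go left to K.
      At K: go left to J.
        At J: no left child.
        Visit J.
        At J: go right to B.
          B is a leaf — visit B.
      Visit K.
      At K: go right to X.
        X is a leaf — visit X.
    Visit V.
    At V: go right to S.
      At S: go left to Q.
        At Q: no left child.
        Visit Q.
        At Q: go right to Z.
          Z is a leaf — visit Z.
      Visit S.
      At S: no right child.
  Visit H.
  At H: go right to R.
    R is a leaf — visit R.

N C T G A Y D F J B K X V Q Z S H R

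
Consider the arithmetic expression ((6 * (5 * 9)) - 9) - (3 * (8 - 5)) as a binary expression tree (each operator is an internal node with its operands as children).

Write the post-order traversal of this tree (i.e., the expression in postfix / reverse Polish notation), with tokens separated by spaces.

Post-order on an expression tree gives postfix notation: for each operator, emit left operand, right operand, then the operator.

6 5 9 * * 9 - 3 8 5 - * -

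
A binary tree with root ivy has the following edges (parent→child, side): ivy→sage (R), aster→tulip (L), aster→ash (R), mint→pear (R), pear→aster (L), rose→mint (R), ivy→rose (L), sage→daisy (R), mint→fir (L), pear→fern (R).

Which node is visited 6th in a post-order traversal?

pear

Post-order visits the left subtree, then the right subtree, then the node.
At ivy: go left to rose.
  At rose: no left child.
  At rose: go right to mint.
    At mint: go left to fir.
      fir is a leaf — visit fir.
    At mint: go right to pear.
      At pear: go left to aster.
        At aster: go left to tulip.
          tulip is a leaf — visit tulip.
        At aster: go right to ash.
          ash is a leaf — visit ash.
        Visit aster.
      At pear: go right to fern.
        fern is a leaf — visit fern.
      Visit pear.
    Visit mint.
  Visit rose.
At ivy: go right to sage.
  At sage: no left child.
  At sage: go right to daisy.
    daisy is a leaf — visit daisy.
  Visit sage.
Visit ivy.
Full post-order sequence: fir, tulip, ash, aster, fern, pear, mint, rose, daisy, sage, ivy.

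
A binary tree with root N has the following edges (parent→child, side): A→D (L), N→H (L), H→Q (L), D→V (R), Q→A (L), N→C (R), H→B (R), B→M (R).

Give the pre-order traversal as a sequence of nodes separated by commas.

N, H, Q, A, D, V, B, M, C

Pre-order visits the node, then its left subtree, then its right subtree.
Visit N.
At N: go left to H.
  Visit H.
  At H: go left to Q.
    Visit Q.
    At Q: go left to A.
      Visit A.
      At A: go left to D.
        Visit D.
        At D: no left child.
        At D: go right to V.
          V is a leaf — visit V.
      At A: no right child.
    At Q: no right child.
  At H: go right to B.
    Visit B.
    At B: no left child.
    At B: go right to M.
      M is a leaf — visit M.
At N: go right to C.
  C is a leaf — visit C.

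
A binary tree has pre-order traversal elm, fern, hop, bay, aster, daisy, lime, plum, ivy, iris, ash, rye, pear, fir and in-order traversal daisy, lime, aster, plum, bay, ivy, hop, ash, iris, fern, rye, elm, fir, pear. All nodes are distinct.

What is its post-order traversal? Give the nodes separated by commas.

The first element of pre-order is the root; it splits in-order into left and right subtrees.
Root elm: left subtree has 11 nodes {daisy, lime, aster, plum, bay, ivy, hop, ash, iris, fern, rye}, right has 2 {fir, pear}.
  Root fern: left subtree has 9 nodes {daisy, lime, aster, plum, bay, ivy, hop, ash, iris}, right has 1 {rye}.
    Root hop: left subtree has 6 nodes {daisy, lime, aster, plum, bay, ivy}, right has 2 {ash, iris}.
      Root bay: left subtree has 4 nodes {daisy, lime, aster, plum}, right has 1 {ivy}.
        Root aster: left subtree has 2 nodes {daisy, lime}, right has 1 {plum}.
          Root daisy: left subtree has 0 nodes { }, right has 1 {lime}.
      Root iris: left subtree has 1 node {ash}, right has 0 { }.
  Root pear: left subtree has 1 node {fir}, right has 0 { }.

lime, daisy, plum, aster, ivy, bay, ash, iris, hop, rye, fern, fir, pear, elm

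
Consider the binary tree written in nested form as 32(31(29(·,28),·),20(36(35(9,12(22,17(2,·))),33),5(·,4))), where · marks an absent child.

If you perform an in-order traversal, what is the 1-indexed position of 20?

13

In-order visits the left subtree, then the node, then the right subtree.
At 32: go left to 31.
  At 31: go left to 29.
    At 29: no left child.
    Visit 29.
    At 29: go right to 28.
      28 is a leaf — visit 28.
  Visit 31.
  At 31: no right child.
Visit 32.
At 32: go right to 20.
  At 20: go left to 36.
    At 36: go left to 35.
      At 35: go left to 9.
        9 is a leaf — visit 9.
      Visit 35.
      At 35: go right to 12.
        At 12: go left to 22.
          22 is a leaf — visit 22.
        Visit 12.
        At 12: go right to 17.
          At 17: go left to 2.
            2 is a leaf — visit 2.
          Visit 17.
          At 17: no right child.
    Visit 36.
    At 36: go right to 33.
      33 is a leaf — visit 33.
  Visit 20.
  At 20: go right to 5.
    At 5: no left child.
    Visit 5.
    At 5: go right to 4.
      4 is a leaf — visit 4.
Full in-order sequence: 29, 28, 31, 32, 9, 35, 22, 12, 2, 17, 36, 33, 20, 5, 4.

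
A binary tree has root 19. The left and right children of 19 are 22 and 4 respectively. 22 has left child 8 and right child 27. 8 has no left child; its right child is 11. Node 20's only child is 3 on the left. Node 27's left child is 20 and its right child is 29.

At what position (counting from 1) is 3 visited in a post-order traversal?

3

Post-order visits the left subtree, then the right subtree, then the node.
At 19: go left to 22.
  At 22: go left to 8.
    At 8: no left child.
    At 8: go right to 11.
      11 is a leaf — visit 11.
    Visit 8.
  At 22: go right to 27.
    At 27: go left to 20.
      At 20: go left to 3.
        3 is a leaf — visit 3.
      At 20: no right child.
      Visit 20.
    At 27: go right to 29.
      29 is a leaf — visit 29.
    Visit 27.
  Visit 22.
At 19: go right to 4.
  4 is a leaf — visit 4.
Visit 19.
Full post-order sequence: 11, 8, 3, 20, 29, 27, 22, 4, 19.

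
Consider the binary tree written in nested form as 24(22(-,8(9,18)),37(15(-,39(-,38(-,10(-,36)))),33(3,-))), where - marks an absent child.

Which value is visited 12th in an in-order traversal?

3

In-order visits the left subtree, then the node, then the right subtree.
At 24: go left to 22.
  At 22: no left child.
  Visit 22.
  At 22: go right to 8.
    At 8: go left to 9.
      9 is a leaf — visit 9.
    Visit 8.
    At 8: go right to 18.
      18 is a leaf — visit 18.
Visit 24.
At 24: go right to 37.
  At 37: go left to 15.
    At 15: no left child.
    Visit 15.
    At 15: go right to 39.
      At 39: no left child.
      Visit 39.
      At 39: go right to 38.
        At 38: no left child.
        Visit 38.
        At 38: go right to 10.
          At 10: no left child.
          Visit 10.
          At 10: go right to 36.
            36 is a leaf — visit 36.
  Visit 37.
  At 37: go right to 33.
    At 33: go left to 3.
      3 is a leaf — visit 3.
    Visit 33.
    At 33: no right child.
Full in-order sequence: 22, 9, 8, 18, 24, 15, 39, 38, 10, 36, 37, 3, 33.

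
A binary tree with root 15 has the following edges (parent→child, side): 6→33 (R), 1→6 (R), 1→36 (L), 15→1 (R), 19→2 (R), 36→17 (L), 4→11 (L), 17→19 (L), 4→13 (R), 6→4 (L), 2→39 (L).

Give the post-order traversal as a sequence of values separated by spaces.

Post-order visits the left subtree, then the right subtree, then the node.
At 15: no left child.
At 15: go right to 1.
  At 1: go left to 36.
    At 36: go left to 17.
      At 17: go left to 19.
        At 19: no left child.
        At 19: go right to 2.
          At 2: go left to 39.
            39 is a leaf — visit 39.
          At 2: no right child.
          Visit 2.
        Visit 19.
      At 17: no right child.
      Visit 17.
    At 36: no right child.
    Visit 36.
  At 1: go right to 6.
    At 6: go left to 4.
      At 4: go left to 11.
        11 is a leaf — visit 11.
      At 4: go right to 13.
        13 is a leaf — visit 13.
      Visit 4.
    At 6: go right to 33.
      33 is a leaf — visit 33.
    Visit 6.
  Visit 1.
Visit 15.

39 2 19 17 36 11 13 4 33 6 1 15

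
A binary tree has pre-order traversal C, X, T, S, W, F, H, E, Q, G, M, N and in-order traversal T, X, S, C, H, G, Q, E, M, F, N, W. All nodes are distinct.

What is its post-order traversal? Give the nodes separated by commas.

The first element of pre-order is the root; it splits in-order into left and right subtrees.
Root C: left subtree has 3 nodes {T, X, S}, right has 8 {H, G, Q, E, M, F, N, W}.
  Root X: left subtree has 1 node {T}, right has 1 {S}.
  Root W: left subtree has 7 nodes {H, G, Q, E, M, F, N}, right has 0 { }.
    Root F: left subtree has 5 nodes {H, G, Q, E, M}, right has 1 {N}.
      Root H: left subtree has 0 nodes { }, right has 4 {G, Q, E, M}.
        Root E: left subtree has 2 nodes {G, Q}, right has 1 {M}.
          Root Q: left subtree has 1 node {G}, right has 0 { }.

T, S, X, G, Q, M, E, H, N, F, W, C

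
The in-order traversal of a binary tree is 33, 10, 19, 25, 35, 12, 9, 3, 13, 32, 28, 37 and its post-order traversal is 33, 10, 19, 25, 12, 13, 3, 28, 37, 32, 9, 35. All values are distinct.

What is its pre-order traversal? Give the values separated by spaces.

35 25 19 10 33 9 12 32 3 13 37 28

The last element of post-order is the root; it splits in-order into left and right subtrees.
Root 35: left subtree has 4 nodes {33, 10, 19, 25}, right has 7 {12, 9, 3, 13, 32, 28, 37}.
  Root 25: left subtree has 3 nodes {33, 10, 19}, right has 0 { }.
    Root 19: left subtree has 2 nodes {33, 10}, right has 0 { }.
      Root 10: left subtree has 1 node {33}, right has 0 { }.
  Root 9: left subtree has 1 node {12}, right has 5 {3, 13, 32, 28, 37}.
    Root 32: left subtree has 2 nodes {3, 13}, right has 2 {28, 37}.
      Root 3: left subtree has 0 nodes { }, right has 1 {13}.
      Root 37: left subtree has 1 node {28}, right has 0 { }.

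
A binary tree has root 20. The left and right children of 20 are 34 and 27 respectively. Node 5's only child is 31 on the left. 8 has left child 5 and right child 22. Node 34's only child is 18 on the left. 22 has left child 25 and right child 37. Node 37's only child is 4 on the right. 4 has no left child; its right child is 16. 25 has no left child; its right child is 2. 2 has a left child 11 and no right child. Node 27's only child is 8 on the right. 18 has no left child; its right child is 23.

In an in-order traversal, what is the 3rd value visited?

In-order visits the left subtree, then the node, then the right subtree.
At 20: go left to 34.
  At 34: go left to 18.
    At 18: no left child.
    Visit 18.
    At 18: go right to 23.
      23 is a leaf — visit 23.
  Visit 34.
  At 34: no right child.
Visit 20.
At 20: go right to 27.
  At 27: no left child.
  Visit 27.
  At 27: go right to 8.
    At 8: go left to 5.
      At 5: go left to 31.
        31 is a leaf — visit 31.
      Visit 5.
      At 5: no right child.
    Visit 8.
    At 8: go right to 22.
      At 22: go left to 25.
        At 25: no left child.
        Visit 25.
        At 25: go right to 2.
          At 2: go left to 11.
            11 is a leaf — visit 11.
          Visit 2.
          At 2: no right child.
      Visit 22.
      At 22: go right to 37.
        At 37: no left child.
        Visit 37.
        At 37: go right to 4.
          At 4: no left child.
          Visit 4.
          At 4: go right to 16.
            16 is a leaf — visit 16.
Full in-order sequence: 18, 23, 34, 20, 27, 31, 5, 8, 25, 11, 2, 22, 37, 4, 16.

34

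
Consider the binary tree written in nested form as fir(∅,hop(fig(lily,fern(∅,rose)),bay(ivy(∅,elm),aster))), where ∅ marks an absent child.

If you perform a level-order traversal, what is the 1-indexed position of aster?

Level-order visits nodes level by level from the root, left to right within each level.
Level 0: fir
Level 1: hop
Level 2: fig, bay
Level 3: lily, fern, ivy, aster
Level 4: rose, elm
Full level-order sequence: fir, hop, fig, bay, lily, fern, ivy, aster, rose, elm.

8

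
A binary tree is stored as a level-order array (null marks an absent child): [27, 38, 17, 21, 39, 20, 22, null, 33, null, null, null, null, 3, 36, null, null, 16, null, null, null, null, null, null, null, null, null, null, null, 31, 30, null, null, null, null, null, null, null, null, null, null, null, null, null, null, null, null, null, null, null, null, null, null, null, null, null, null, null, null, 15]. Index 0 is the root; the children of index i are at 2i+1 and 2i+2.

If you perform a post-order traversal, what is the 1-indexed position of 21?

3

Post-order visits the left subtree, then the right subtree, then the node.
At 27: go left to 38.
  At 38: go left to 21.
    At 21: no left child.
    At 21: go right to 33.
      At 33: go left to 16.
        16 is a leaf — visit 16.
      At 33: no right child.
      Visit 33.
    Visit 21.
  At 38: go right to 39.
    39 is a leaf — visit 39.
  Visit 38.
At 27: go right to 17.
  At 17: go left to 20.
    20 is a leaf — visit 20.
  At 17: go right to 22.
    At 22: go left to 3.
      3 is a leaf — visit 3.
    At 22: go right to 36.
      At 36: go left to 31.
        At 31: go left to 15.
          15 is a leaf — visit 15.
        At 31: no right child.
        Visit 31.
      At 36: go right to 30.
        30 is a leaf — visit 30.
      Visit 36.
    Visit 22.
  Visit 17.
Visit 27.
Full post-order sequence: 16, 33, 21, 39, 38, 20, 3, 15, 31, 30, 36, 22, 17, 27.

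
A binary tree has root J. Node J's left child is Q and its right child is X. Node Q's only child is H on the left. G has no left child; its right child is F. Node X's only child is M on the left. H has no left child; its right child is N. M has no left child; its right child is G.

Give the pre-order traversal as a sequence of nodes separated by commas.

Pre-order visits the node, then its left subtree, then its right subtree.
Visit J.
At J: go left to Q.
  Visit Q.
  At Q: go left to H.
    Visit H.
    At H: no left child.
    At H: go right to N.
      N is a leaf — visit N.
  At Q: no right child.
At J: go right to X.
  Visit X.
  At X: go left to M.
    Visit M.
    At M: no left child.
    At M: go right to G.
      Visit G.
      At G: no left child.
      At G: go right to F.
        F is a leaf — visit F.
  At X: no right child.

J, Q, H, N, X, M, G, F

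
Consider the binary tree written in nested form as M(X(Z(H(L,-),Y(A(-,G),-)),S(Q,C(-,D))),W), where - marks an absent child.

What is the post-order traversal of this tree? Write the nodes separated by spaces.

L H G A Y Z Q D C S X W M

Post-order visits the left subtree, then the right subtree, then the node.
At M: go left to X.
  At X: go left to Z.
    At Z: go left to H.
      At H: go left to L.
        L is a leaf — visit L.
      At H: no right child.
      Visit H.
    At Z: go right to Y.
      At Y: go left to A.
        At A: no left child.
        At A: go right to G.
          G is a leaf — visit G.
        Visit A.
      At Y: no right child.
      Visit Y.
    Visit Z.
  At X: go right to S.
    At S: go left to Q.
      Q is a leaf — visit Q.
    At S: go right to C.
      At C: no left child.
      At C: go right to D.
        D is a leaf — visit D.
      Visit C.
    Visit S.
  Visit X.
At M: go right to W.
  W is a leaf — visit W.
Visit M.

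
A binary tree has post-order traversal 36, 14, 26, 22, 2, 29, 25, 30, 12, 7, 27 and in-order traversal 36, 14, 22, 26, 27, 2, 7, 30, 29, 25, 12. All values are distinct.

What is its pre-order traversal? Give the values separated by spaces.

The last element of post-order is the root; it splits in-order into left and right subtrees.
Root 27: left subtree has 4 nodes {36, 14, 22, 26}, right has 6 {2, 7, 30, 29, 25, 12}.
  Root 22: left subtree has 2 nodes {36, 14}, right has 1 {26}.
    Root 14: left subtree has 1 node {36}, right has 0 { }.
  Root 7: left subtree has 1 node {2}, right has 4 {30, 29, 25, 12}.
    Root 12: left subtree has 3 nodes {30, 29, 25}, right has 0 { }.
      Root 30: left subtree has 0 nodes { }, right has 2 {29, 25}.
        Root 25: left subtree has 1 node {29}, right has 0 { }.

27 22 14 36 26 7 2 12 30 25 29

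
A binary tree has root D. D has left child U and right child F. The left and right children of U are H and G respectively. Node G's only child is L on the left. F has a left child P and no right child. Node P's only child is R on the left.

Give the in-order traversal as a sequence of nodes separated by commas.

H, U, L, G, D, R, P, F

In-order visits the left subtree, then the node, then the right subtree.
At D: go left to U.
  At U: go left to H.
    H is a leaf — visit H.
  Visit U.
  At U: go right to G.
    At G: go left to L.
      L is a leaf — visit L.
    Visit G.
    At G: no right child.
Visit D.
At D: go right to F.
  At F: go left to P.
    At P: go left to R.
      R is a leaf — visit R.
    Visit P.
    At P: no right child.
  Visit F.
  At F: no right child.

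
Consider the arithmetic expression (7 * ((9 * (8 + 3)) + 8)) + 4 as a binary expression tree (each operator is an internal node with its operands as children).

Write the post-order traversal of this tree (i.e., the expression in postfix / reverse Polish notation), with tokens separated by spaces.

Post-order on an expression tree gives postfix notation: for each operator, emit left operand, right operand, then the operator.

7 9 8 3 + * 8 + * 4 +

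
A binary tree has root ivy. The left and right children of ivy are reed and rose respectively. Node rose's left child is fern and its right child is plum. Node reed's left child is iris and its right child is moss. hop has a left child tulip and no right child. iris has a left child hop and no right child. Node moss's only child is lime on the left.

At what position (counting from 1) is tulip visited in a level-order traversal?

Level-order visits nodes level by level from the root, left to right within each level.
Level 0: ivy
Level 1: reed, rose
Level 2: iris, moss, fern, plum
Level 3: hop, lime
Level 4: tulip
Full level-order sequence: ivy, reed, rose, iris, moss, fern, plum, hop, lime, tulip.

10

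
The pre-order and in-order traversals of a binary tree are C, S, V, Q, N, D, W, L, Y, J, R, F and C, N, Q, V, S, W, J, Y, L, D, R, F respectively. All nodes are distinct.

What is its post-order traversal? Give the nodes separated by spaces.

The first element of pre-order is the root; it splits in-order into left and right subtrees.
Root C: left subtree has 0 nodes { }, right has 11 {N, Q, V, S, W, J, Y, L, D, R, F}.
  Root S: left subtree has 3 nodes {N, Q, V}, right has 7 {W, J, Y, L, D, R, F}.
    Root V: left subtree has 2 nodes {N, Q}, right has 0 { }.
      Root Q: left subtree has 1 node {N}, right has 0 { }.
    Root D: left subtree has 4 nodes {W, J, Y, L}, right has 2 {R, F}.
      Root W: left subtree has 0 nodes { }, right has 3 {J, Y, L}.
        Root L: left subtree has 2 nodes {J, Y}, right has 0 { }.
          Root Y: left subtree has 1 node {J}, right has 0 { }.
      Root R: left subtree has 0 nodes { }, right has 1 {F}.

N Q V J Y L W F R D S C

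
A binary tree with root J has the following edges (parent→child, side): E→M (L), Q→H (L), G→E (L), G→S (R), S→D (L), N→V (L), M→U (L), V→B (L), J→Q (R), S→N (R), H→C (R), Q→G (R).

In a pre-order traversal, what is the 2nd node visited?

Pre-order visits the node, then its left subtree, then its right subtree.
Visit J.
At J: no left child.
At J: go right to Q.
  Visit Q.
  At Q: go left to H.
    Visit H.
    At H: no left child.
    At H: go right to C.
      C is a leaf — visit C.
  At Q: go right to G.
    Visit G.
    At G: go left to E.
      Visit E.
      At E: go left to M.
        Visit M.
        At M: go left to U.
          U is a leaf — visit U.
        At M: no right child.
      At E: no right child.
    At G: go right to S.
      Visit S.
      At S: go left to D.
        D is a leaf — visit D.
      At S: go right to N.
        Visit N.
        At N: go left to V.
          Visit V.
          At V: go left to B.
            B is a leaf — visit B.
          At V: no right child.
        At N: no right child.
Full pre-order sequence: J, Q, H, C, G, E, M, U, S, D, N, V, B.

Q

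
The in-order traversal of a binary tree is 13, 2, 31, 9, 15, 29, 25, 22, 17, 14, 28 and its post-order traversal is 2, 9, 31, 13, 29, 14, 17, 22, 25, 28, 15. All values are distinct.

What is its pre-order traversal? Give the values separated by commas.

15, 13, 31, 2, 9, 28, 25, 29, 22, 17, 14

The last element of post-order is the root; it splits in-order into left and right subtrees.
Root 15: left subtree has 4 nodes {13, 2, 31, 9}, right has 6 {29, 25, 22, 17, 14, 28}.
  Root 13: left subtree has 0 nodes { }, right has 3 {2, 31, 9}.
    Root 31: left subtree has 1 node {2}, right has 1 {9}.
  Root 28: left subtree has 5 nodes {29, 25, 22, 17, 14}, right has 0 { }.
    Root 25: left subtree has 1 node {29}, right has 3 {22, 17, 14}.
      Root 22: left subtree has 0 nodes { }, right has 2 {17, 14}.
        Root 17: left subtree has 0 nodes { }, right has 1 {14}.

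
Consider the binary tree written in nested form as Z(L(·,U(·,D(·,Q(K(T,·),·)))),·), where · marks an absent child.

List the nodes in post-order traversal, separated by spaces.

Post-order visits the left subtree, then the right subtree, then the node.
At Z: go left to L.
  At L: no left child.
  At L: go right to U.
    At U: no left child.
    At U: go right to D.
      At D: no left child.
      At D: go right to Q.
        At Q: go left to K.
          At K: go left to T.
            T is a leaf — visit T.
          At K: no right child.
          Visit K.
        At Q: no right child.
        Visit Q.
      Visit D.
    Visit U.
  Visit L.
At Z: no right child.
Visit Z.

T K Q D U L Z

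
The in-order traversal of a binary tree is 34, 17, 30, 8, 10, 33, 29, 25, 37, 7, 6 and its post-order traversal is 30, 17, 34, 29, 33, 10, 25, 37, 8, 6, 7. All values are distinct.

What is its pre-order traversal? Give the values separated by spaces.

The last element of post-order is the root; it splits in-order into left and right subtrees.
Root 7: left subtree has 9 nodes {34, 17, 30, 8, 10, 33, 29, 25, 37}, right has 1 {6}.
  Root 8: left subtree has 3 nodes {34, 17, 30}, right has 5 {10, 33, 29, 25, 37}.
    Root 34: left subtree has 0 nodes { }, right has 2 {17, 30}.
      Root 17: left subtree has 0 nodes { }, right has 1 {30}.
    Root 37: left subtree has 4 nodes {10, 33, 29, 25}, right has 0 { }.
      Root 25: left subtree has 3 nodes {10, 33, 29}, right has 0 { }.
        Root 10: left subtree has 0 nodes { }, right has 2 {33, 29}.
          Root 33: left subtree has 0 nodes { }, right has 1 {29}.

7 8 34 17 30 37 25 10 33 29 6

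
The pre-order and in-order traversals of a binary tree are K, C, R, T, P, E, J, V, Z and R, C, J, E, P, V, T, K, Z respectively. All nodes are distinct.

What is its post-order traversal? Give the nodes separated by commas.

R, J, E, V, P, T, C, Z, K

The first element of pre-order is the root; it splits in-order into left and right subtrees.
Root K: left subtree has 7 nodes {R, C, J, E, P, V, T}, right has 1 {Z}.
  Root C: left subtree has 1 node {R}, right has 5 {J, E, P, V, T}.
    Root T: left subtree has 4 nodes {J, E, P, V}, right has 0 { }.
      Root P: left subtree has 2 nodes {J, E}, right has 1 {V}.
        Root E: left subtree has 1 node {J}, right has 0 { }.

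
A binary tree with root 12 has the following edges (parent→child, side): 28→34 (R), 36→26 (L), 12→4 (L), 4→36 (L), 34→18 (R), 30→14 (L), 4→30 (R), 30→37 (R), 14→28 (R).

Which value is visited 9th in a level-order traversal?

34

Level-order visits nodes level by level from the root, left to right within each level.
Level 0: 12
Level 1: 4
Level 2: 36, 30
Level 3: 26, 14, 37
Level 4: 28
Level 5: 34
Level 6: 18
Full level-order sequence: 12, 4, 36, 30, 26, 14, 37, 28, 34, 18.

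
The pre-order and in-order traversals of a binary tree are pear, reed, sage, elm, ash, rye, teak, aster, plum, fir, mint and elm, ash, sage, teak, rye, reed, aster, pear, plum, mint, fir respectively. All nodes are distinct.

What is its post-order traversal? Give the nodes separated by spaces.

ash elm teak rye sage aster reed mint fir plum pear

The first element of pre-order is the root; it splits in-order into left and right subtrees.
Root pear: left subtree has 7 nodes {elm, ash, sage, teak, rye, reed, aster}, right has 3 {plum, mint, fir}.
  Root reed: left subtree has 5 nodes {elm, ash, sage, teak, rye}, right has 1 {aster}.
    Root sage: left subtree has 2 nodes {elm, ash}, right has 2 {teak, rye}.
      Root elm: left subtree has 0 nodes { }, right has 1 {ash}.
      Root rye: left subtree has 1 node {teak}, right has 0 { }.
  Root plum: left subtree has 0 nodes { }, right has 2 {mint, fir}.
    Root fir: left subtree has 1 node {mint}, right has 0 { }.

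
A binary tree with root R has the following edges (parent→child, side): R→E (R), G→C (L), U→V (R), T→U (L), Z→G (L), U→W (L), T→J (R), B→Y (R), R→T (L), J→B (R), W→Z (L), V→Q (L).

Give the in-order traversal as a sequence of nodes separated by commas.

In-order visits the left subtree, then the node, then the right subtree.
At R: go left to T.
  At T: go left to U.
    At U: go left to W.
      At W: go left to Z.
        At Z: go left to G.
          At G: go left to C.
            C is a leaf — visit C.
          Visit G.
          At G: no right child.
        Visit Z.
        At Z: no right child.
      Visit W.
      At W: no right child.
    Visit U.
    At U: go right to V.
      At V: go left to Q.
        Q is a leaf — visit Q.
      Visit V.
      At V: no right child.
  Visit T.
  At T: go right to J.
    At J: no left child.
    Visit J.
    At J: go right to B.
      At B: no left child.
      Visit B.
      At B: go right to Y.
        Y is a leaf — visit Y.
Visit R.
At R: go right to E.
  E is a leaf — visit E.

C, G, Z, W, U, Q, V, T, J, B, Y, R, E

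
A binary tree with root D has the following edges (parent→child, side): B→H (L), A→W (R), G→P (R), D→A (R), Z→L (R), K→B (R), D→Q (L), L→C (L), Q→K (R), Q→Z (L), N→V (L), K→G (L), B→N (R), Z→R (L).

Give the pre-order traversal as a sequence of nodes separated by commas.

D, Q, Z, R, L, C, K, G, P, B, H, N, V, A, W

Pre-order visits the node, then its left subtree, then its right subtree.
Visit D.
At D: go left to Q.
  Visit Q.
  At Q: go left to Z.
    Visit Z.
    At Z: go left to R.
      R is a leaf — visit R.
    At Z: go right to L.
      Visit L.
      At L: go left to C.
        C is a leaf — visit C.
      At L: no right child.
  At Q: go right to K.
    Visit K.
    At K: go left to G.
      Visit G.
      At G: no left child.
      At G: go right to P.
        P is a leaf — visit P.
    At K: go right to B.
      Visit B.
      At B: go left to H.
        H is a leaf — visit H.
      At B: go right to N.
        Visit N.
        At N: go left to V.
          V is a leaf — visit V.
        At N: no right child.
At D: go right to A.
  Visit A.
  At A: no left child.
  At A: go right to W.
    W is a leaf — visit W.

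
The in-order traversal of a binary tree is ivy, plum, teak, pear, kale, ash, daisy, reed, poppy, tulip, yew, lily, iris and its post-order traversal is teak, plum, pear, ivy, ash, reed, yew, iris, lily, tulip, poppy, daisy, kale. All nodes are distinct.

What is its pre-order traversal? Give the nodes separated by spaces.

The last element of post-order is the root; it splits in-order into left and right subtrees.
Root kale: left subtree has 4 nodes {ivy, plum, teak, pear}, right has 8 {ash, daisy, reed, poppy, tulip, yew, lily, iris}.
  Root ivy: left subtree has 0 nodes { }, right has 3 {plum, teak, pear}.
    Root pear: left subtree has 2 nodes {plum, teak}, right has 0 { }.
      Root plum: left subtree has 0 nodes { }, right has 1 {teak}.
  Root daisy: left subtree has 1 node {ash}, right has 6 {reed, poppy, tulip, yew, lily, iris}.
    Root poppy: left subtree has 1 node {reed}, right has 4 {tulip, yew, lily, iris}.
      Root tulip: left subtree has 0 nodes { }, right has 3 {yew, lily, iris}.
        Root lily: left subtree has 1 node {yew}, right has 1 {iris}.

kale ivy pear plum teak daisy ash poppy reed tulip lily yew iris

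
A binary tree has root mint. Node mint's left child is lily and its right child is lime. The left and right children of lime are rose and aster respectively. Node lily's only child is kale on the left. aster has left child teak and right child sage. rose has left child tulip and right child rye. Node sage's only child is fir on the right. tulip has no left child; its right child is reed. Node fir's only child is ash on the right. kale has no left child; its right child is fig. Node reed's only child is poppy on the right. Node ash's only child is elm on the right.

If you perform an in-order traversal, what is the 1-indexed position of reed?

6

In-order visits the left subtree, then the node, then the right subtree.
At mint: go left to lily.
  At lily: go left to kale.
    At kale: no left child.
    Visit kale.
    At kale: go right to fig.
      fig is a leaf — visit fig.
  Visit lily.
  At lily: no right child.
Visit mint.
At mint: go right to lime.
  At lime: go left to rose.
    At rose: go left to tulip.
      At tulip: no left child.
      Visit tulip.
      At tulip: go right to reed.
        At reed: no left child.
        Visit reed.
        At reed: go right to poppy.
          poppy is a leaf — visit poppy.
    Visit rose.
    At rose: go right to rye.
      rye is a leaf — visit rye.
  Visit lime.
  At lime: go right to aster.
    At aster: go left to teak.
      teak is a leaf — visit teak.
    Visit aster.
    At aster: go right to sage.
      At sage: no left child.
      Visit sage.
      At sage: go right to fir.
        At fir: no left child.
        Visit fir.
        At fir: go right to ash.
          At ash: no left child.
          Visit ash.
          At ash: go right to elm.
            elm is a leaf — visit elm.
Full in-order sequence: kale, fig, lily, mint, tulip, reed, poppy, rose, rye, lime, teak, aster, sage, fir, ash, elm.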